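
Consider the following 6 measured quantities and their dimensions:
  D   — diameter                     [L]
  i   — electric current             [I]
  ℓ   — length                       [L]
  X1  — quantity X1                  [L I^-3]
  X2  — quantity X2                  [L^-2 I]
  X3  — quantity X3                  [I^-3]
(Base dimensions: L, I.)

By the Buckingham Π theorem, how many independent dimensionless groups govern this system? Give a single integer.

4

Dimensional matrix (L×I by D×i×ℓ×X1×X2×X3):
  L: [ 1  0  1  1 -2  0]
  I: [ 0  1  0 -3  1 -3]
Row reduction gives pivot columns D,i; rank = 2
Π count = n − r = 6 − 2 = 4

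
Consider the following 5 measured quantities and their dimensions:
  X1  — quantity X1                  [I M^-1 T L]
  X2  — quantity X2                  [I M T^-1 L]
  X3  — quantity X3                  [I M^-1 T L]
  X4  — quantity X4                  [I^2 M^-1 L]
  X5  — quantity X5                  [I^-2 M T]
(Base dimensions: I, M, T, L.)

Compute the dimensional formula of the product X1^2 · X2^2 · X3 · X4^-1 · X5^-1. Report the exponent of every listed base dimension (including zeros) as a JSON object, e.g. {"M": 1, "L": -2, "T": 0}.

Write exponents as rows I,M,T,L / cols X1,X2,X3,X4,X5:
  I: [ 1  1  1  2 -2]
  M: [-1  1 -1 -1  1]
  T: [ 1 -1  1  0  1]
  L: [ 1  1  1  1  0]
  [I]: (2)·1+(2)·1+(1)·1+(-1)·2+(-1)·-2 = 5
  [M]: (2)·-1+(2)·1+(1)·-1+(-1)·-1+(-1)·1 = -1
  [T]: (2)·1+(2)·-1+(1)·1+(-1)·0+(-1)·1 = 0
  [L]: (2)·1+(2)·1+(1)·1+(-1)·1+(-1)·0 = 4
⇒ I^5 M^-1 L^4

{"I": 5, "M": -1, "T": 0, "L": 4}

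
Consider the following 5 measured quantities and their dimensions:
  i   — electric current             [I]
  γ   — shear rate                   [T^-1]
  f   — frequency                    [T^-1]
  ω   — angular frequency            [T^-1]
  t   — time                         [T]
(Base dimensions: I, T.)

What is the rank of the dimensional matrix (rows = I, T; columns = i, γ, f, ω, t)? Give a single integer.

Exponent matrix [I,T] × [i,γ,f,ω,t]:
  I: [ 1  0  0  0  0]
  T: [ 0 -1 -1 -1  1]
Row reduction gives pivot columns i,γ; rank = 2

2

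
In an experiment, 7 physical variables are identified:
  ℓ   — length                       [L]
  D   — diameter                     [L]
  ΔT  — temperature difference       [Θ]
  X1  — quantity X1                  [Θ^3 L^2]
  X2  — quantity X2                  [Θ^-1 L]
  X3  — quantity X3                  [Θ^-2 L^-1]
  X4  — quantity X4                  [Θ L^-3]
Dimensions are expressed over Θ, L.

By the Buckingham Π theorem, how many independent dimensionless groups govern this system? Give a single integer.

5

Dimensional matrix (Θ×L by ℓ×D×ΔT×X1×X2×X3×X4):
  Θ: [ 0  0  1  3 -1 -2  1]
  L: [ 1  1  0  2  1 -1 -3]
Row reduction gives pivot columns ℓ,ΔT; rank = 2
7 vars − rank 2 = 5 Π groups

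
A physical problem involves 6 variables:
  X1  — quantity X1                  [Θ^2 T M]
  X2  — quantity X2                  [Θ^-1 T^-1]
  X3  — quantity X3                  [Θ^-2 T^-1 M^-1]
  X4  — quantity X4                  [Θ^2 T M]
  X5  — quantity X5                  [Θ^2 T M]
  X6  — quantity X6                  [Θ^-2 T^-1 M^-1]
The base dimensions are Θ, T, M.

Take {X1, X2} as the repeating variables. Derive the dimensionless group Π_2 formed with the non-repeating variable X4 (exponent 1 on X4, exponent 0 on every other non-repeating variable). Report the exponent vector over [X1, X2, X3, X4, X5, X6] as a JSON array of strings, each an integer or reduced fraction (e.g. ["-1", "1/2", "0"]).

Write exponents as rows Θ,T,M / cols X1,X2,X3,X4,X5,X6:
  Θ: [ 2 -1 -2  2  2 -2]
  T: [ 1 -1 -1  1  1 -1]
  M: [ 1  0 -1  1  1 -1]
RREF → pivots at {X1,X2} ⇒ r = 2
Pivot set = {X1,X2}, free = {X3,X4,X5,X6}
RREF:
  r0: [   1    0   -1    1    1   -1]
  r1: [   0    1    0    0    0    0]
  r2: [   0    0    0    0    0    0]
Fix exponent of X4 at 1, X3 at 0, X5 at 0, X6 at 0; solve each RREF row for its pivot's exponent:
  r0: exp(X1) + (1)·1 = 0 ⇒ exp(X1) = -1
  r1: exp(X2) + (0)·1 = 0 ⇒ exp(X2) = 0
Π_2 = X1^-1 · X4

["-1", "0", "0", "1", "0", "0"]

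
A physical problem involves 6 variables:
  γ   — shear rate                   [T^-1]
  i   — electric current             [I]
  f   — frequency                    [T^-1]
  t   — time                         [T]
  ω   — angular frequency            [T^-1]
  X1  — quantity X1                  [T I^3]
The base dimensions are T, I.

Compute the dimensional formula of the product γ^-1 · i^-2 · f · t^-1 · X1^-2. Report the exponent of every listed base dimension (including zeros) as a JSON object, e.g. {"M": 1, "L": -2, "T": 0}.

Exponent matrix [T,I] × [γ,i,f,t,ω,X1]:
  T: [-1  0 -1  1 -1  1]
  I: [ 0  1  0  0  0  3]
  [T]: (-1)·-1+(-2)·0+(1)·-1+(-1)·1+(-2)·1 = -3
  [I]: (-1)·0+(-2)·1+(1)·0+(-1)·0+(-2)·3 = -8
⇒ T^-3 I^-8

{"T": -3, "I": -8}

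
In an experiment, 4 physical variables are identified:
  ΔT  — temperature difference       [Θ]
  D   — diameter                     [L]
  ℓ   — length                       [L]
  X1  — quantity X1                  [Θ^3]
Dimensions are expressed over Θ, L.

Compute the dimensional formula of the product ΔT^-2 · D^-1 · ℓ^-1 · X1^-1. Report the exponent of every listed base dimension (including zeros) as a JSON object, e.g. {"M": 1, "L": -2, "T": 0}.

Write exponents as rows Θ,L / cols ΔT,D,ℓ,X1:
  Θ: [ 1  0  0  3]
  L: [ 0  1  1  0]
  [Θ]: (-2)·1+(-1)·0+(-1)·0+(-1)·3 = -5
  [L]: (-2)·0+(-1)·1+(-1)·1+(-1)·0 = -2
⇒ Θ^-5 L^-2

{"Θ": -5, "L": -2}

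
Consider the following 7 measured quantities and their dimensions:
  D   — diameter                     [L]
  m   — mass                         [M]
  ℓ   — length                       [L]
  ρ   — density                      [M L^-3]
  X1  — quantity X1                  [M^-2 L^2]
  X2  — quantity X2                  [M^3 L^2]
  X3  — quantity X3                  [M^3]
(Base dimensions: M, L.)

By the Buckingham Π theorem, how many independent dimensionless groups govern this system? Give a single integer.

5

Dimensional matrix (M×L by D×m×ℓ×ρ×X1×X2×X3):
  M: [ 0  1  0  1 -2  3  3]
  L: [ 1  0  1 -3  2  2  0]
RREF → pivots at {D,m} ⇒ r = 2
n=7, r=2 ⇒ 5 dimensionless groups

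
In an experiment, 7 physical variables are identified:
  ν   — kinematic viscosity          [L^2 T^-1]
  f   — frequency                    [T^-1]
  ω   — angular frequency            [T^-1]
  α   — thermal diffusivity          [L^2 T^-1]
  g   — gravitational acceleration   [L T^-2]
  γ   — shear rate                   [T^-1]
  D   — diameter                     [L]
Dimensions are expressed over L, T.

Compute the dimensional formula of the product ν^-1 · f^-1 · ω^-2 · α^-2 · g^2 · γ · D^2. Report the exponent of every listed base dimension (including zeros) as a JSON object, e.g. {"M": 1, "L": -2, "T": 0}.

{"L": -2, "T": 1}

Write exponents as rows L,T / cols ν,f,ω,α,g,γ,D:
  L: [ 2  0  0  2  1  0  1]
  T: [-1 -1 -1 -1 -2 -1  0]
  [L]: (-1)·2+(-1)·0+(-2)·0+(-2)·2+(2)·1+(1)·0+(2)·1 = -2
  [T]: (-1)·-1+(-1)·-1+(-2)·-1+(-2)·-1+(2)·-2+(1)·-1+(2)·0 = 1
⇒ L^-2 T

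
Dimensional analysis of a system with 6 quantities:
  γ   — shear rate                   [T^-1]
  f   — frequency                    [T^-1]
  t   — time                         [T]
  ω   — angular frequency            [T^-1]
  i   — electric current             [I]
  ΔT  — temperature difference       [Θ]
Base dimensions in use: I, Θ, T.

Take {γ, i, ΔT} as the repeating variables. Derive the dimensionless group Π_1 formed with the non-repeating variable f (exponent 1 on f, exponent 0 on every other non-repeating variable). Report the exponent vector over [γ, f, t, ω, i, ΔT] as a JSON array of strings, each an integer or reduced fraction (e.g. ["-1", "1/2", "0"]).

["-1", "1", "0", "0", "0", "0"]

Write exponents as rows I,Θ,T / cols γ,f,t,ω,i,ΔT:
  I: [ 0  0  0  0  1  0]
  Θ: [ 0  0  0  0  0  1]
  T: [-1 -1  1 -1  0  0]
Row reduction gives pivot columns γ,i,ΔT; rank = 3
Repeat: γ,i,ΔT; free: f,t,ω
RREF:
  r0: [   1    1   -1    1    0    0]
  r1: [   0    0    0    0    1    0]
  r2: [   0    0    0    0    0    1]
Fix exponent of f at 1, t at 0, ω at 0; solve each RREF row for its pivot's exponent:
  r0: exp(γ) + (1)·1 = 0 ⇒ exp(γ) = -1
  r1: exp(i) + (0)·1 = 0 ⇒ exp(i) = 0
  r2: exp(ΔT) + (0)·1 = 0 ⇒ exp(ΔT) = 0
Π_1 = γ^-1 · f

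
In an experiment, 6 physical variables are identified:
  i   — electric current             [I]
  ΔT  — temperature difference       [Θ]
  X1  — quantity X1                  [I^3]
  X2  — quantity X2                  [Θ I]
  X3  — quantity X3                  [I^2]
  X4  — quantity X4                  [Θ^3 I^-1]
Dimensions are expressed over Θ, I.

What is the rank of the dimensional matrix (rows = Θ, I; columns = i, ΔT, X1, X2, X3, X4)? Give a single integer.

2

Exponent matrix [Θ,I] × [i,ΔT,X1,X2,X3,X4]:
  Θ: [ 0  1  0  1  0  3]
  I: [ 1  0  3  1  2 -1]
RREF → pivots at {i,ΔT} ⇒ r = 2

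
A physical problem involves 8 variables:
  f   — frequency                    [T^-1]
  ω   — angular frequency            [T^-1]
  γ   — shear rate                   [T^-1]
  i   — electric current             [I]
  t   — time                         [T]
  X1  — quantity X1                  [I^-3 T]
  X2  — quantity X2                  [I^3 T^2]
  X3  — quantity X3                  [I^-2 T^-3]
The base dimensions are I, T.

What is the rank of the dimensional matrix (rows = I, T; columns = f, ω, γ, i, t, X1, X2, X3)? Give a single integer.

Exponent matrix [I,T] × [f,ω,γ,i,t,X1,X2,X3]:
  I: [ 0  0  0  1  0 -3  3 -2]
  T: [-1 -1 -1  0  1  1  2 -3]
Echelon form has 2 nonzero rows (pivots: f,i)

2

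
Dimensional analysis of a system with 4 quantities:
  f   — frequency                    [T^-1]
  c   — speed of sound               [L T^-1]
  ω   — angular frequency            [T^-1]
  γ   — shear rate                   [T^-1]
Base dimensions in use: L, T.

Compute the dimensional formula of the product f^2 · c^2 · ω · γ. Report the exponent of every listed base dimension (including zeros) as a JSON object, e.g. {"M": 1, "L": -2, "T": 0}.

Write exponents as rows L,T / cols f,c,ω,γ:
  L: [ 0  1  0  0]
  T: [-1 -1 -1 -1]
  [L]: (2)·0+(2)·1+(1)·0+(1)·0 = 2
  [T]: (2)·-1+(2)·-1+(1)·-1+(1)·-1 = -6
⇒ L^2 T^-6

{"L": 2, "T": -6}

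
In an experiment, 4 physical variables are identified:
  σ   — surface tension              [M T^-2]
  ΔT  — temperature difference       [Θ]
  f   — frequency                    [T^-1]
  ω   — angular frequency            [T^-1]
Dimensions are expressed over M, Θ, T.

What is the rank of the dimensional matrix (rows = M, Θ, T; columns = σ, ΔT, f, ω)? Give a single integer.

3

Exponent matrix [M,Θ,T] × [σ,ΔT,f,ω]:
  M: [ 1  0  0  0]
  Θ: [ 0  1  0  0]
  T: [-2  0 -1 -1]
Row reduction gives pivot columns σ,ΔT,f; rank = 3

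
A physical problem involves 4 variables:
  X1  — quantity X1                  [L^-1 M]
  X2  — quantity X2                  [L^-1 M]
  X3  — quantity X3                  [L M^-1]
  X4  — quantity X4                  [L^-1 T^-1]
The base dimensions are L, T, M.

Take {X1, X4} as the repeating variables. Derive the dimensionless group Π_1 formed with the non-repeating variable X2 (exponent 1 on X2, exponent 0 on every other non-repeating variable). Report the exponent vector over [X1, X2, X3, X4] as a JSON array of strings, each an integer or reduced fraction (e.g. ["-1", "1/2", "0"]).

["-1", "1", "0", "0"]

Dimensional matrix (L×T×M by X1×X2×X3×X4):
  L: [-1 -1  1 -1]
  T: [ 0  0  0 -1]
  M: [ 1  1 -1  0]
Row reduction gives pivot columns X1,X4; rank = 2
Repeat: X1,X4; free: X2,X3
RREF:
  r0: [   1    1   -1    0]
  r1: [   0    0    0    1]
  r2: [   0    0    0    0]
Fix exponent of X2 at 1, X3 at 0; solve each RREF row for its pivot's exponent:
  r0: exp(X1) + (1)·1 = 0 ⇒ exp(X1) = -1
  r1: exp(X4) + (0)·1 = 0 ⇒ exp(X4) = 0
Π_1 = X1^-1 · X2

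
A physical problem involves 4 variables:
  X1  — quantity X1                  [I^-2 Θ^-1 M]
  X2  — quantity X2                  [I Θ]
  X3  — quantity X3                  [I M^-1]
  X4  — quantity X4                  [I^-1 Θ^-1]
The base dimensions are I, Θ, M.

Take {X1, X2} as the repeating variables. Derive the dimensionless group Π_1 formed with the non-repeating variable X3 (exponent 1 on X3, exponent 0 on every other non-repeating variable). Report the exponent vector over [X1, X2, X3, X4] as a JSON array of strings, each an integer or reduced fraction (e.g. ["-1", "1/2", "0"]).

Write exponents as rows I,Θ,M / cols X1,X2,X3,X4:
  I: [-2  1  1 -1]
  Θ: [-1  1  0 -1]
  M: [ 1  0 -1  0]
Echelon form has 2 nonzero rows (pivots: X1,X2)
Repeat: X1,X2; free: X3,X4
RREF:
  r0: [   1    0   -1    0]
  r1: [   0    1   -1   -1]
  r2: [   0    0    0    0]
Fix exponent of X3 at 1, X4 at 0; solve each RREF row for its pivot's exponent:
  r0: exp(X1) + (-1)·1 = 0 ⇒ exp(X1) = 1
  r1: exp(X2) + (-1)·1 = 0 ⇒ exp(X2) = 1
Π_1 = X1 · X2 · X3

["1", "1", "1", "0"]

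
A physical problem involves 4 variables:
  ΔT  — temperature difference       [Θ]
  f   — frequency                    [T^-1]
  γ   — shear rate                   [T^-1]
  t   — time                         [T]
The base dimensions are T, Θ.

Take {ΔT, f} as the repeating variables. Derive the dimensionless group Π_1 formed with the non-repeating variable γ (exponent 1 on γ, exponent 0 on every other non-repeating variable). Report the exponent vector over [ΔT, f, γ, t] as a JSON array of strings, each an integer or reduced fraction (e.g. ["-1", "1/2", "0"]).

["0", "-1", "1", "0"]

Write exponents as rows T,Θ / cols ΔT,f,γ,t:
  T: [ 0 -1 -1  1]
  Θ: [ 1  0  0  0]
RREF → pivots at {ΔT,f} ⇒ r = 2
Pivot set = {ΔT,f}, free = {γ,t}
RREF:
  r0: [   1    0    0    0]
  r1: [   0    1    1   -1]
Fix exponent of γ at 1, t at 0; solve each RREF row for its pivot's exponent:
  r0: exp(ΔT) + (0)·1 = 0 ⇒ exp(ΔT) = 0
  r1: exp(f) + (1)·1 = 0 ⇒ exp(f) = -1
Π_1 = f^-1 · γ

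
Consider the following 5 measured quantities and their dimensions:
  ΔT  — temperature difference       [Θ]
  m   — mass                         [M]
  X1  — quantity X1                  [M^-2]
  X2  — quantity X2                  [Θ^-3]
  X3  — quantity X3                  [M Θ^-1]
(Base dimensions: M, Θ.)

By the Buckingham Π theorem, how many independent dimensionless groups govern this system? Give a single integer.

3

Write exponents as rows M,Θ / cols ΔT,m,X1,X2,X3:
  M: [ 0  1 -2  0  1]
  Θ: [ 1  0  0 -3 -1]
Row reduction gives pivot columns ΔT,m; rank = 2
n=5, r=2 ⇒ 3 dimensionless groups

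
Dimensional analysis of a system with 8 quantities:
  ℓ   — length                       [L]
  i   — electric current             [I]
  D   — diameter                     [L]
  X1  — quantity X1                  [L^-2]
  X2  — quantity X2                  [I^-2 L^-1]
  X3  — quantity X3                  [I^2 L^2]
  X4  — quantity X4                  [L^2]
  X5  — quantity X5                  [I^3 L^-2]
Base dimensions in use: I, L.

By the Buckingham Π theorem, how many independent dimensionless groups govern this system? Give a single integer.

Dimensional matrix (I×L by ℓ×i×D×X1×X2×X3×X4×X5):
  I: [ 0  1  0  0 -2  2  0  3]
  L: [ 1  0  1 -2 -1  2  2 -2]
Echelon form has 2 nonzero rows (pivots: ℓ,i)
Π count = n − r = 8 − 2 = 6

6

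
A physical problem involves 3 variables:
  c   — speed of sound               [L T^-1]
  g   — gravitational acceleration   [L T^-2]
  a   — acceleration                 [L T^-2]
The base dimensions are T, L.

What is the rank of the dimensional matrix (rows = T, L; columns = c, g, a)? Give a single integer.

Exponent matrix [T,L] × [c,g,a]:
  T: [-1 -2 -2]
  L: [ 1  1  1]
RREF → pivots at {c,g} ⇒ r = 2

2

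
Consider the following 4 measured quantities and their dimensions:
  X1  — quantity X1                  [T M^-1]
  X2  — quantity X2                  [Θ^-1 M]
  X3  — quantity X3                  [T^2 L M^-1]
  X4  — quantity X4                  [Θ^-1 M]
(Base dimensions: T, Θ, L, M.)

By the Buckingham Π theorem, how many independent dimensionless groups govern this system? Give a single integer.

1

Dimensional matrix (T×Θ×L×M by X1×X2×X3×X4):
  T: [ 1  0  2  0]
  Θ: [ 0 -1  0 -1]
  L: [ 0  0  1  0]
  M: [-1  1 -1  1]
Row reduction gives pivot columns X1,X2,X3; rank = 3
Π count = n − r = 4 − 3 = 1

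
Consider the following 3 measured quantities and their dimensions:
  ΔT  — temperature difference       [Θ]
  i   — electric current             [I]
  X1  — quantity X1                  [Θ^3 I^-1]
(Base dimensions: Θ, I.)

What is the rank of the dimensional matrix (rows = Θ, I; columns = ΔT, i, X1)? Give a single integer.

2

Write exponents as rows Θ,I / cols ΔT,i,X1:
  Θ: [ 1  0  3]
  I: [ 0  1 -1]
Row reduction gives pivot columns ΔT,i; rank = 2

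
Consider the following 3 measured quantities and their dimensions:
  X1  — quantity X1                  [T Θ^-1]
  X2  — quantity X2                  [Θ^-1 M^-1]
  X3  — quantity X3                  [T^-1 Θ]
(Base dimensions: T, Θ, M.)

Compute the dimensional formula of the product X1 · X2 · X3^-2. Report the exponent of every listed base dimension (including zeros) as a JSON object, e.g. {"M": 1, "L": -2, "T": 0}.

Dimensional matrix (T×Θ×M by X1×X2×X3):
  T: [ 1  0 -1]
  Θ: [-1 -1  1]
  M: [ 0 -1  0]
  [T]: (1)·1+(1)·0+(-2)·-1 = 3
  [Θ]: (1)·-1+(1)·-1+(-2)·1 = -4
  [M]: (1)·0+(1)·-1+(-2)·0 = -1
⇒ T^3 Θ^-4 M^-1

{"T": 3, "Θ": -4, "M": -1}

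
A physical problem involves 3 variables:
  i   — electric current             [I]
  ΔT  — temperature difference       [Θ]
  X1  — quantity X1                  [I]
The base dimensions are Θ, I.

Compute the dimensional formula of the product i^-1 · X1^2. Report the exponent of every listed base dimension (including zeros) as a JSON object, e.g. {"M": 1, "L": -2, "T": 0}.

{"Θ": 0, "I": 1}

Write exponents as rows Θ,I / cols i,ΔT,X1:
  Θ: [ 0  1  0]
  I: [ 1  0  1]
  [Θ]: (-1)·0+(2)·0 = 0
  [I]: (-1)·1+(2)·1 = 1
⇒ I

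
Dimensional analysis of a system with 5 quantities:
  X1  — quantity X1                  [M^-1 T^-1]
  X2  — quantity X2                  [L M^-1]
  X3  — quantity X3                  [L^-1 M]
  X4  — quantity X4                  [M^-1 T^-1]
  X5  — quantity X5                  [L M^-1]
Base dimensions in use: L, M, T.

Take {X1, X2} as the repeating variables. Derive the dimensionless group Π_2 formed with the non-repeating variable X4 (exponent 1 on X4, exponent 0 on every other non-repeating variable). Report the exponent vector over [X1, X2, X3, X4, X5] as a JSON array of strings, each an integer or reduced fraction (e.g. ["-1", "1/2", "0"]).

Exponent matrix [L,M,T] × [X1,X2,X3,X4,X5]:
  L: [ 0  1 -1  0  1]
  M: [-1 -1  1 -1 -1]
  T: [-1  0  0 -1  0]
Row reduction gives pivot columns X1,X2; rank = 2
Repeat: X1,X2; free: X3,X4,X5
RREF:
  r0: [   1    0    0    1    0]
  r1: [   0    1   -1    0    1]
  r2: [   0    0    0    0    0]
Fix exponent of X4 at 1, X3 at 0, X5 at 0; solve each RREF row for its pivot's exponent:
  r0: exp(X1) + (1)·1 = 0 ⇒ exp(X1) = -1
  r1: exp(X2) + (0)·1 = 0 ⇒ exp(X2) = 0
Π_2 = X1^-1 · X4

["-1", "0", "0", "1", "0"]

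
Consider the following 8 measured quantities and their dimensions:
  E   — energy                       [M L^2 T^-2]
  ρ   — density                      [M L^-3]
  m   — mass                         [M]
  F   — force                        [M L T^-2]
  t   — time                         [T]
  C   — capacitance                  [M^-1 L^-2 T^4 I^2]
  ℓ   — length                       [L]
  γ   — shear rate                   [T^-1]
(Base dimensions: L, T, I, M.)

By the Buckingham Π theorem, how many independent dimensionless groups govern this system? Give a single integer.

4

Dimensional matrix (L×T×I×M by E×ρ×m×F×t×C×ℓ×γ):
  L: [ 2 -3  0  1  0 -2  1  0]
  T: [-2  0  0 -2  1  4  0 -1]
  I: [ 0  0  0  0  0  2  0  0]
  M: [ 1  1  1  1  0 -1  0  0]
Echelon form has 4 nonzero rows (pivots: E,ρ,m,C)
Π count = n − r = 8 − 4 = 4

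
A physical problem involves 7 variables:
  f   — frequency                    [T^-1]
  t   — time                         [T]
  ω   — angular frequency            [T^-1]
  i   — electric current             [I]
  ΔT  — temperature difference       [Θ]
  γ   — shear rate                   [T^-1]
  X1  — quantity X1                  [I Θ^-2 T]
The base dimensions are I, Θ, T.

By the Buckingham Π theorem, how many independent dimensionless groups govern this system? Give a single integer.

4

Exponent matrix [I,Θ,T] × [f,t,ω,i,ΔT,γ,X1]:
  I: [ 0  0  0  1  0  0  1]
  Θ: [ 0  0  0  0  1  0 -2]
  T: [-1  1 -1  0  0 -1  1]
RREF → pivots at {f,i,ΔT} ⇒ r = 3
Π count = n − r = 7 − 3 = 4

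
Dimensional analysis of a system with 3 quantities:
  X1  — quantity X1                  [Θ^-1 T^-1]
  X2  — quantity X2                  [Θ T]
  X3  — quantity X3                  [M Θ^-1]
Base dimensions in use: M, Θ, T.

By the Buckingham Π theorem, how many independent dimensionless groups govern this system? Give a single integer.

Exponent matrix [M,Θ,T] × [X1,X2,X3]:
  M: [ 0  0  1]
  Θ: [-1  1 -1]
  T: [-1  1  0]
Echelon form has 2 nonzero rows (pivots: X1,X3)
Π count = n − r = 3 − 2 = 1

1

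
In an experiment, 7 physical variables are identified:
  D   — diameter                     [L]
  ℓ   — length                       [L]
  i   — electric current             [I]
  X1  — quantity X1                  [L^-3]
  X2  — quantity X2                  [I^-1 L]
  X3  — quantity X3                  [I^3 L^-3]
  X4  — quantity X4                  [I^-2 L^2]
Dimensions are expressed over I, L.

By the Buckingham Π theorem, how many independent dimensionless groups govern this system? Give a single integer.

Dimensional matrix (I×L by D×ℓ×i×X1×X2×X3×X4):
  I: [ 0  0  1  0 -1  3 -2]
  L: [ 1  1  0 -3  1 -3  2]
Echelon form has 2 nonzero rows (pivots: D,i)
Π count = n − r = 7 − 2 = 5

5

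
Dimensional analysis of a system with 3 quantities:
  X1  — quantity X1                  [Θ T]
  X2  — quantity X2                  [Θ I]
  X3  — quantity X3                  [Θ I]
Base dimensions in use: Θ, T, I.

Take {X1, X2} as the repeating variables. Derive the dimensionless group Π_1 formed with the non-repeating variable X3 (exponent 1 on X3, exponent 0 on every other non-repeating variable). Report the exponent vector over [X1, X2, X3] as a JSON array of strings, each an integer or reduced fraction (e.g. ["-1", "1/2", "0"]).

Dimensional matrix (Θ×T×I by X1×X2×X3):
  Θ: [ 1  1  1]
  T: [ 1  0  0]
  I: [ 0  1  1]
RREF → pivots at {X1,X2} ⇒ r = 2
Repeat: X1,X2; free: X3
RREF:
  r0: [   1    0    0]
  r1: [   0    1    1]
  r2: [   0    0    0]
Fix exponent of X3 at 1; solve each RREF row for its pivot's exponent:
  r0: exp(X1) + (0)·1 = 0 ⇒ exp(X1) = 0
  r1: exp(X2) + (1)·1 = 0 ⇒ exp(X2) = -1
Π_1 = X2^-1 · X3

["0", "-1", "1"]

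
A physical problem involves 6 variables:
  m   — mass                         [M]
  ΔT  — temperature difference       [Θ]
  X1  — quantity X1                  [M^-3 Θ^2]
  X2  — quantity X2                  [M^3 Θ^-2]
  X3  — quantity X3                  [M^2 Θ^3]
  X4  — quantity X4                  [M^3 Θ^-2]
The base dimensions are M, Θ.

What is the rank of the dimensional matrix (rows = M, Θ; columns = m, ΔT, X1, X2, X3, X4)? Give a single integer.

Exponent matrix [M,Θ] × [m,ΔT,X1,X2,X3,X4]:
  M: [ 1  0 -3  3  2  3]
  Θ: [ 0  1  2 -2  3 -2]
RREF → pivots at {m,ΔT} ⇒ r = 2

2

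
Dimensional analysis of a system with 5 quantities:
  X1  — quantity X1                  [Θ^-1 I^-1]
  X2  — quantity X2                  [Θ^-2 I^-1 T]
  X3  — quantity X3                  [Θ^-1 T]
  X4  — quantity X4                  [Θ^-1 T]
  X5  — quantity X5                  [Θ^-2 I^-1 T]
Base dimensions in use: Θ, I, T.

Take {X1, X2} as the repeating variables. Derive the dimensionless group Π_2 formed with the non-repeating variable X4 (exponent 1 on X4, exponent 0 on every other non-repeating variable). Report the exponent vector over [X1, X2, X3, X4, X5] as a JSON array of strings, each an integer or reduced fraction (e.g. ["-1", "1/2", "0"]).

["1", "-1", "0", "1", "0"]

Write exponents as rows Θ,I,T / cols X1,X2,X3,X4,X5:
  Θ: [-1 -2 -1 -1 -2]
  I: [-1 -1  0  0 -1]
  T: [ 0  1  1  1  1]
RREF → pivots at {X1,X2} ⇒ r = 2
Repeat: X1,X2; free: X3,X4,X5
RREF:
  r0: [   1    0   -1   -1    0]
  r1: [   0    1    1    1    1]
  r2: [   0    0    0    0    0]
Fix exponent of X4 at 1, X3 at 0, X5 at 0; solve each RREF row for its pivot's exponent:
  r0: exp(X1) + (-1)·1 = 0 ⇒ exp(X1) = 1
  r1: exp(X2) + (1)·1 = 0 ⇒ exp(X2) = -1
Π_2 = X1 · X2^-1 · X4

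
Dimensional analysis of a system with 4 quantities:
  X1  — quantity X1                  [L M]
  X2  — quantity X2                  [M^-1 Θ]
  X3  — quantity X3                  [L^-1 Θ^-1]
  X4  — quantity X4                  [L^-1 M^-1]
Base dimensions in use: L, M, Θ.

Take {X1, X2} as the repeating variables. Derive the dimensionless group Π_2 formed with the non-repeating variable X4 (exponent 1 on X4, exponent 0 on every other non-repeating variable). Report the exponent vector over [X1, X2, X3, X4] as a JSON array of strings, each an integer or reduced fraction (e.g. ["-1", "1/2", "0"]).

["1", "0", "0", "1"]

Exponent matrix [L,M,Θ] × [X1,X2,X3,X4]:
  L: [ 1  0 -1 -1]
  M: [ 1 -1  0 -1]
  Θ: [ 0  1 -1  0]
Echelon form has 2 nonzero rows (pivots: X1,X2)
Pivot set = {X1,X2}, free = {X3,X4}
RREF:
  r0: [   1    0   -1   -1]
  r1: [   0    1   -1    0]
  r2: [   0    0    0    0]
Fix exponent of X4 at 1, X3 at 0; solve each RREF row for its pivot's exponent:
  r0: exp(X1) + (-1)·1 = 0 ⇒ exp(X1) = 1
  r1: exp(X2) + (0)·1 = 0 ⇒ exp(X2) = 0
Π_2 = X1 · X4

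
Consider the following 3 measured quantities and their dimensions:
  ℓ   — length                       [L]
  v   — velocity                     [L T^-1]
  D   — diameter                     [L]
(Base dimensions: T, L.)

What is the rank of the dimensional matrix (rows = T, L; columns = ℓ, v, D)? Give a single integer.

Exponent matrix [T,L] × [ℓ,v,D]:
  T: [ 0 -1  0]
  L: [ 1  1  1]
Row reduction gives pivot columns ℓ,v; rank = 2

2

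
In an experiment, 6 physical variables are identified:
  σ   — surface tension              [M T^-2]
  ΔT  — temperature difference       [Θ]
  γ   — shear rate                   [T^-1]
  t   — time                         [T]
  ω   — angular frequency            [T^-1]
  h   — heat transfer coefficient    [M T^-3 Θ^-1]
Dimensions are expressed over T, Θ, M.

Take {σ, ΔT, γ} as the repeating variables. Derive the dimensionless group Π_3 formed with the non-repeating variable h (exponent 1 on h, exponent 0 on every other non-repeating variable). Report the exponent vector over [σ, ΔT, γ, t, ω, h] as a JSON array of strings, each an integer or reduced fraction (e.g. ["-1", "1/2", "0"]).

["-1", "1", "-1", "0", "0", "1"]

Write exponents as rows T,Θ,M / cols σ,ΔT,γ,t,ω,h:
  T: [-2  0 -1  1 -1 -3]
  Θ: [ 0  1  0  0  0 -1]
  M: [ 1  0  0  0  0  1]
Row reduction gives pivot columns σ,ΔT,γ; rank = 3
Repeat: σ,ΔT,γ; free: t,ω,h
RREF:
  r0: [   1    0    0    0    0    1]
  r1: [   0    1    0    0    0   -1]
  r2: [   0    0    1   -1    1    1]
Fix exponent of h at 1, t at 0, ω at 0; solve each RREF row for its pivot's exponent:
  r0: exp(σ) + (1)·1 = 0 ⇒ exp(σ) = -1
  r1: exp(ΔT) + (-1)·1 = 0 ⇒ exp(ΔT) = 1
  r2: exp(γ) + (1)·1 = 0 ⇒ exp(γ) = -1
Π_3 = σ^-1 · ΔT · γ^-1 · h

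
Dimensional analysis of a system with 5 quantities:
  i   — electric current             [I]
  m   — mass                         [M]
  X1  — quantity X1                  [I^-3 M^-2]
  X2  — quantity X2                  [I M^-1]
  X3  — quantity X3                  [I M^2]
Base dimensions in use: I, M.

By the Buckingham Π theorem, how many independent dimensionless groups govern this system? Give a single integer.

3

Dimensional matrix (I×M by i×m×X1×X2×X3):
  I: [ 1  0 -3  1  1]
  M: [ 0  1 -2 -1  2]
Echelon form has 2 nonzero rows (pivots: i,m)
5 vars − rank 2 = 3 Π groups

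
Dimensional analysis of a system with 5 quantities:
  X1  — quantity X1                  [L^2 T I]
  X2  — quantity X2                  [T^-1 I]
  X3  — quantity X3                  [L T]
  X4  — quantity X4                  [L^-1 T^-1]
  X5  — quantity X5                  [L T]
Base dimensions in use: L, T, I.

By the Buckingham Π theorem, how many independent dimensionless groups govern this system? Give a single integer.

Dimensional matrix (L×T×I by X1×X2×X3×X4×X5):
  L: [ 2  0  1 -1  1]
  T: [ 1 -1  1 -1  1]
  I: [ 1  1  0  0  0]
RREF → pivots at {X1,X2} ⇒ r = 2
n=5, r=2 ⇒ 3 dimensionless groups

3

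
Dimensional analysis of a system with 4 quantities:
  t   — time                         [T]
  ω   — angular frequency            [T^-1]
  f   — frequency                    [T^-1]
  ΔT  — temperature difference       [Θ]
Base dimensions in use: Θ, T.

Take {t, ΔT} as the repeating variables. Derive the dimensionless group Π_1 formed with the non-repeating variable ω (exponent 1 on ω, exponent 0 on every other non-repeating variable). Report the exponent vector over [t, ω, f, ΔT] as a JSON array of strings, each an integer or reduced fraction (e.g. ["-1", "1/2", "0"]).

Dimensional matrix (Θ×T by t×ω×f×ΔT):
  Θ: [ 0  0  0  1]
  T: [ 1 -1 -1  0]
RREF → pivots at {t,ΔT} ⇒ r = 2
Pivot set = {t,ΔT}, free = {ω,f}
RREF:
  r0: [   1   -1   -1    0]
  r1: [   0    0    0    1]
Fix exponent of ω at 1, f at 0; solve each RREF row for its pivot's exponent:
  r0: exp(t) + (-1)·1 = 0 ⇒ exp(t) = 1
  r1: exp(ΔT) + (0)·1 = 0 ⇒ exp(ΔT) = 0
Π_1 = t · ω

["1", "1", "0", "0"]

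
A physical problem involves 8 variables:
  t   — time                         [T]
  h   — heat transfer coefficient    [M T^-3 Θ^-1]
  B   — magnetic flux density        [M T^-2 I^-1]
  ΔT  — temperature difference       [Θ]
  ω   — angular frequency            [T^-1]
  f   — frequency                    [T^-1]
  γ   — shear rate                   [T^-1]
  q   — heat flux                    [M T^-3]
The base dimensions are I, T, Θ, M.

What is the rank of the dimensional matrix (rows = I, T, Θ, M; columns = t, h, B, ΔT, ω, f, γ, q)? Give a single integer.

4

Write exponents as rows I,T,Θ,M / cols t,h,B,ΔT,ω,f,γ,q:
  I: [ 0  0 -1  0  0  0  0  0]
  T: [ 1 -3 -2  0 -1 -1 -1 -3]
  Θ: [ 0 -1  0  1  0  0  0  0]
  M: [ 0  1  1  0  0  0  0  1]
Row reduction gives pivot columns t,h,B,ΔT; rank = 4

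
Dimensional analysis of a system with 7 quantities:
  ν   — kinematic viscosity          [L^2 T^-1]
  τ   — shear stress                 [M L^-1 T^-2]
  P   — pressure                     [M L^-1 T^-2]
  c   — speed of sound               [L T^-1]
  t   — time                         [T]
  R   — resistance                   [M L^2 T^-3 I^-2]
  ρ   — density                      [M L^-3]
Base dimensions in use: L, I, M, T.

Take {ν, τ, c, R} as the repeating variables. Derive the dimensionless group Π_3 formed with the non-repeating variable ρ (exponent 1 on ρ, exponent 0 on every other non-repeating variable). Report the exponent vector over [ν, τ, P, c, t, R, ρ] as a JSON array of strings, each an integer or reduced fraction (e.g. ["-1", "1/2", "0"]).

Dimensional matrix (L×I×M×T by ν×τ×P×c×t×R×ρ):
  L: [ 2 -1 -1  1  0  2 -3]
  I: [ 0  0  0  0  0 -2  0]
  M: [ 0  1  1  0  0  1  1]
  T: [-1 -2 -2 -1  1 -3  0]
Row reduction gives pivot columns ν,τ,c,R; rank = 4
Repeat: ν,τ,c,R; free: P,t,ρ
RREF:
  r0: [   1    0    0    0    1    0    0]
  r1: [   0    1    1    0    0    0    1]
  r2: [   0    0    0    1   -2    0   -2]
  r3: [   0    0    0    0    0    1    0]
Fix exponent of ρ at 1, P at 0, t at 0; solve each RREF row for its pivot's exponent:
  r0: exp(ν) + (0)·1 = 0 ⇒ exp(ν) = 0
  r1: exp(τ) + (1)·1 = 0 ⇒ exp(τ) = -1
  r2: exp(c) + (-2)·1 = 0 ⇒ exp(c) = 2
  r3: exp(R) + (0)·1 = 0 ⇒ exp(R) = 0
Π_3 = τ^-1 · c^2 · ρ

["0", "-1", "0", "2", "0", "0", "1"]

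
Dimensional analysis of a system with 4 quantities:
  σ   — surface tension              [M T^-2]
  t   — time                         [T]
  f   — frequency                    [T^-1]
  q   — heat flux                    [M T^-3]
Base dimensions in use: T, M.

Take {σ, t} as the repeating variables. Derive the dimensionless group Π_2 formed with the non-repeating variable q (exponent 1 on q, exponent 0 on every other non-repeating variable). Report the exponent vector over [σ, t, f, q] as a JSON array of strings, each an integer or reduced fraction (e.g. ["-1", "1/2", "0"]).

Exponent matrix [T,M] × [σ,t,f,q]:
  T: [-2  1 -1 -3]
  M: [ 1  0  0  1]
Echelon form has 2 nonzero rows (pivots: σ,t)
Repeat: σ,t; free: f,q
RREF:
  r0: [   1    0    0    1]
  r1: [   0    1   -1   -1]
Fix exponent of q at 1, f at 0; solve each RREF row for its pivot's exponent:
  r0: exp(σ) + (1)·1 = 0 ⇒ exp(σ) = -1
  r1: exp(t) + (-1)·1 = 0 ⇒ exp(t) = 1
Π_2 = σ^-1 · t · q

["-1", "1", "0", "1"]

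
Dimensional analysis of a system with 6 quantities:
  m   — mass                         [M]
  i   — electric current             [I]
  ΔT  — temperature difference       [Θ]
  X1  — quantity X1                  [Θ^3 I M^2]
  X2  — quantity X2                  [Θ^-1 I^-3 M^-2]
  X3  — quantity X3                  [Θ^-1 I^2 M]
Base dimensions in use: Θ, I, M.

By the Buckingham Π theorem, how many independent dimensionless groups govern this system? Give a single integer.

3

Dimensional matrix (Θ×I×M by m×i×ΔT×X1×X2×X3):
  Θ: [ 0  0  1  3 -1 -1]
  I: [ 0  1  0  1 -3  2]
  M: [ 1  0  0  2 -2  1]
Row reduction gives pivot columns m,i,ΔT; rank = 3
6 vars − rank 3 = 3 Π groups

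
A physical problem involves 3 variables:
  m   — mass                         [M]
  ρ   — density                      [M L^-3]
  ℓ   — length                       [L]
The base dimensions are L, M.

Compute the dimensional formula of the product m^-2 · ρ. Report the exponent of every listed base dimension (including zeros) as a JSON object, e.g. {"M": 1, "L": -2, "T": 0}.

Write exponents as rows L,M / cols m,ρ,ℓ:
  L: [ 0 -3  1]
  M: [ 1  1  0]
  [L]: (-2)·0+(1)·-3 = -3
  [M]: (-2)·1+(1)·1 = -1
⇒ L^-3 M^-1

{"L": -3, "M": -1}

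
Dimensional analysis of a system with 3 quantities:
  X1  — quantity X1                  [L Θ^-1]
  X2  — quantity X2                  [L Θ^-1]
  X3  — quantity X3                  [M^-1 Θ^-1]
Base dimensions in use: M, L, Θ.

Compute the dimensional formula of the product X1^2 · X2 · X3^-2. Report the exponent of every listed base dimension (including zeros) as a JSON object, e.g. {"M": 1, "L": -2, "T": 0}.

Write exponents as rows M,L,Θ / cols X1,X2,X3:
  M: [ 0  0 -1]
  L: [ 1  1  0]
  Θ: [-1 -1 -1]
  [M]: (2)·0+(1)·0+(-2)·-1 = 2
  [L]: (2)·1+(1)·1+(-2)·0 = 3
  [Θ]: (2)·-1+(1)·-1+(-2)·-1 = -1
⇒ M^2 L^3 Θ^-1

{"M": 2, "L": 3, "Θ": -1}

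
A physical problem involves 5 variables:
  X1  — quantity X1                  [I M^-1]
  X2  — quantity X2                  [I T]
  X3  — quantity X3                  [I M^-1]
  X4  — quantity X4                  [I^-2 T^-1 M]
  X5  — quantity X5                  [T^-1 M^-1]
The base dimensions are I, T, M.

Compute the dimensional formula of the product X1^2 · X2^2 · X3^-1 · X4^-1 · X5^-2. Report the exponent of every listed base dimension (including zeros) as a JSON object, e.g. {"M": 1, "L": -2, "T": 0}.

Exponent matrix [I,T,M] × [X1,X2,X3,X4,X5]:
  I: [ 1  1  1 -2  0]
  T: [ 0  1  0 -1 -1]
  M: [-1  0 -1  1 -1]
  [I]: (2)·1+(2)·1+(-1)·1+(-1)·-2+(-2)·0 = 5
  [T]: (2)·0+(2)·1+(-1)·0+(-1)·-1+(-2)·-1 = 5
  [M]: (2)·-1+(2)·0+(-1)·-1+(-1)·1+(-2)·-1 = 0
⇒ I^5 T^5

{"I": 5, "T": 5, "M": 0}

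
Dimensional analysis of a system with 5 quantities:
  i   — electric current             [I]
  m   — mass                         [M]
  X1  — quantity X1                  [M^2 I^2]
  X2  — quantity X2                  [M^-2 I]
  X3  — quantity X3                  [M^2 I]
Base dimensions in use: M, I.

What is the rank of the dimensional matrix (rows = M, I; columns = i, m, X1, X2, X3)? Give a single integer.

Write exponents as rows M,I / cols i,m,X1,X2,X3:
  M: [ 0  1  2 -2  2]
  I: [ 1  0  2  1  1]
Echelon form has 2 nonzero rows (pivots: i,m)

2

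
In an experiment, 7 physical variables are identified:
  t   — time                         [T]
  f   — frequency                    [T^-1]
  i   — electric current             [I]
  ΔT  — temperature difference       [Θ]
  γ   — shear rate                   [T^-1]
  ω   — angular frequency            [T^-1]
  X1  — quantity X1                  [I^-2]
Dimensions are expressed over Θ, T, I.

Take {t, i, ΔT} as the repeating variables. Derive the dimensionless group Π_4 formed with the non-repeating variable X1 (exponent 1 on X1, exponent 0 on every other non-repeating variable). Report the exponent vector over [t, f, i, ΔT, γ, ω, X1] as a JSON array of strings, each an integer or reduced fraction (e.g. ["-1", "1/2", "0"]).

["0", "0", "2", "0", "0", "0", "1"]

Dimensional matrix (Θ×T×I by t×f×i×ΔT×γ×ω×X1):
  Θ: [ 0  0  0  1  0  0  0]
  T: [ 1 -1  0  0 -1 -1  0]
  I: [ 0  0  1  0  0  0 -2]
RREF → pivots at {t,i,ΔT} ⇒ r = 3
Pivot set = {t,i,ΔT}, free = {f,γ,ω,X1}
RREF:
  r0: [   1   -1    0    0   -1   -1    0]
  r1: [   0    0    1    0    0    0   -2]
  r2: [   0    0    0    1    0    0    0]
Fix exponent of X1 at 1, f at 0, γ at 0, ω at 0; solve each RREF row for its pivot's exponent:
  r0: exp(t) + (0)·1 = 0 ⇒ exp(t) = 0
  r1: exp(i) + (-2)·1 = 0 ⇒ exp(i) = 2
  r2: exp(ΔT) + (0)·1 = 0 ⇒ exp(ΔT) = 0
Π_4 = i^2 · X1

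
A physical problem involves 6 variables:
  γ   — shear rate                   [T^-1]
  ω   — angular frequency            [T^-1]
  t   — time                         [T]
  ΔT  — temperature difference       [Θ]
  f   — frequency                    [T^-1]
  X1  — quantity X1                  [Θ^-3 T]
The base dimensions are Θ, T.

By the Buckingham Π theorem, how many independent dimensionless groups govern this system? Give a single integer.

Dimensional matrix (Θ×T by γ×ω×t×ΔT×f×X1):
  Θ: [ 0  0  0  1  0 -3]
  T: [-1 -1  1  0 -1  1]
Echelon form has 2 nonzero rows (pivots: γ,ΔT)
n=6, r=2 ⇒ 4 dimensionless groups

4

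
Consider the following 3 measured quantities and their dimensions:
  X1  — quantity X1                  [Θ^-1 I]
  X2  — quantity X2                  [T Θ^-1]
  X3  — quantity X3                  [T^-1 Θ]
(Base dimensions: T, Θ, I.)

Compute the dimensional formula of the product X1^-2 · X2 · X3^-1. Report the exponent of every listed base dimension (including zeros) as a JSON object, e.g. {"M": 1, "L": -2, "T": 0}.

{"T": 2, "Θ": 0, "I": -2}

Write exponents as rows T,Θ,I / cols X1,X2,X3:
  T: [ 0  1 -1]
  Θ: [-1 -1  1]
  I: [ 1  0  0]
  [T]: (-2)·0+(1)·1+(-1)·-1 = 2
  [Θ]: (-2)·-1+(1)·-1+(-1)·1 = 0
  [I]: (-2)·1+(1)·0+(-1)·0 = -2
⇒ T^2 I^-2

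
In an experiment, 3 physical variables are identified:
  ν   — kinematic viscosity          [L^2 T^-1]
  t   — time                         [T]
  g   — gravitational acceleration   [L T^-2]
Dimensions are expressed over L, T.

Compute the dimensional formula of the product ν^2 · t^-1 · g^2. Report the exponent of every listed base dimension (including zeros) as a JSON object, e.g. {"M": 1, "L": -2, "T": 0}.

{"L": 6, "T": -7}

Exponent matrix [L,T] × [ν,t,g]:
  L: [ 2  0  1]
  T: [-1  1 -2]
  [L]: (2)·2+(-1)·0+(2)·1 = 6
  [T]: (2)·-1+(-1)·1+(2)·-2 = -7
⇒ L^6 T^-7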